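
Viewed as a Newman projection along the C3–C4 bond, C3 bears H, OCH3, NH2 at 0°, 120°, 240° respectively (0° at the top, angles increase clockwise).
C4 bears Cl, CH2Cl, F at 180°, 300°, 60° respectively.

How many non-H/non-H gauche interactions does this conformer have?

Non-H gauche pairs: OCH3(120°)/Cl(180°); OCH3(120°)/F(60°); NH2(240°)/Cl(180°); NH2(240°)/CH2Cl(300°) — 4 interactions.

4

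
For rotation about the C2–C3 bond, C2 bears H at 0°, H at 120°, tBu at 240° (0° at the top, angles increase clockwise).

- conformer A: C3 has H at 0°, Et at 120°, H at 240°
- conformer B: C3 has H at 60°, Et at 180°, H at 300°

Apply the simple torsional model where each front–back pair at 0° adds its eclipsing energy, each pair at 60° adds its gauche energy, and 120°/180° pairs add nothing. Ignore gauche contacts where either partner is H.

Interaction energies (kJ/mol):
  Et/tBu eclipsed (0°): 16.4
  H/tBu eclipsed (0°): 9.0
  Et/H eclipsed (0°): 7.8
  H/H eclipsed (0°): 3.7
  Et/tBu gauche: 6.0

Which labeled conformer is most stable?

A (eclipsed): H–H eclipsed, H–Et eclipsed, tBu–H eclipsed; 3.7 + 7.8 + 9.0 = 20.5 kJ/mol.
B (staggered): tBu–Et gauche; 6.0 = 6.0 kJ/mol.
B has the lowest total (6.0 kJ/mol).

B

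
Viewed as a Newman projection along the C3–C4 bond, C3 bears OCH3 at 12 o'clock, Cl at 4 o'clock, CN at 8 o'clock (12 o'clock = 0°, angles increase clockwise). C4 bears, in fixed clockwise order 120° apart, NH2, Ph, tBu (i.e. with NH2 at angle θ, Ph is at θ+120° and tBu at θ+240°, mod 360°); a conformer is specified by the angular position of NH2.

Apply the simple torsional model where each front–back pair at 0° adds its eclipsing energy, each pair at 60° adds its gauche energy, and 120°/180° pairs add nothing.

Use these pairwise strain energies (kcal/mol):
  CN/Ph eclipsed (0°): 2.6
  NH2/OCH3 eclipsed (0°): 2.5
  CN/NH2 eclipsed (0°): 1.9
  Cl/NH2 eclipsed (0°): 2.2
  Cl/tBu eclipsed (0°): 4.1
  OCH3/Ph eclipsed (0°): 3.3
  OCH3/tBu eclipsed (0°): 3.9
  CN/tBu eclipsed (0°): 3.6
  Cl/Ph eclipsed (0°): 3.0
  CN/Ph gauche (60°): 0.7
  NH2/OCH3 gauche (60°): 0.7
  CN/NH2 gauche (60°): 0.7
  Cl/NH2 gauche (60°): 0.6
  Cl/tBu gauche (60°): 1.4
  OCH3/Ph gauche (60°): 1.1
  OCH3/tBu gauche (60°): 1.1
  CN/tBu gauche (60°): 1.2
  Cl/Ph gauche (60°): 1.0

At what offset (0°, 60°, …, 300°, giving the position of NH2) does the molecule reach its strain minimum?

60°

NH2 at 0° (eclipsed): OCH3(0°)/NH2(0°) eclipsed 2.5; Cl(120°)/Ph(120°) eclipsed 3.0; CN(240°)/tBu(240°) eclipsed 3.6 → 9.1 kcal/mol.
NH2 at 60° (staggered): OCH3(0°)/NH2(60°) gauche 0.7; OCH3(0°)/tBu(300°) gauche 1.1; Cl(120°)/NH2(60°) gauche 0.6; Cl(120°)/Ph(180°) gauche 1.0; CN(240°)/Ph(180°) gauche 0.7; CN(240°)/tBu(300°) gauche 1.2 → 5.3 kcal/mol.
NH2 at 120° (eclipsed): OCH3(0°)/tBu(0°) eclipsed 3.9; Cl(120°)/NH2(120°) eclipsed 2.2; CN(240°)/Ph(240°) eclipsed 2.6 → 8.7 kcal/mol.
NH2 at 180° (staggered): OCH3(0°)/Ph(300°) gauche 1.1; OCH3(0°)/tBu(60°) gauche 1.1; Cl(120°)/NH2(180°) gauche 0.6; Cl(120°)/tBu(60°) gauche 1.4; CN(240°)/NH2(180°) gauche 0.7; CN(240°)/Ph(300°) gauche 0.7 → 5.6 kcal/mol.
NH2 at 240° (eclipsed): OCH3(0°)/Ph(0°) eclipsed 3.3; Cl(120°)/tBu(120°) eclipsed 4.1; CN(240°)/NH2(240°) eclipsed 1.9 → 9.3 kcal/mol.
NH2 at 300° (staggered): OCH3(0°)/NH2(300°) gauche 0.7; OCH3(0°)/Ph(60°) gauche 1.1; Cl(120°)/Ph(60°) gauche 1.0; Cl(120°)/tBu(180°) gauche 1.4; CN(240°)/NH2(300°) gauche 0.7; CN(240°)/tBu(180°) gauche 1.2 → 6.1 kcal/mol.
The minimum (5.3 kcal/mol) occurs with NH2 at 60°.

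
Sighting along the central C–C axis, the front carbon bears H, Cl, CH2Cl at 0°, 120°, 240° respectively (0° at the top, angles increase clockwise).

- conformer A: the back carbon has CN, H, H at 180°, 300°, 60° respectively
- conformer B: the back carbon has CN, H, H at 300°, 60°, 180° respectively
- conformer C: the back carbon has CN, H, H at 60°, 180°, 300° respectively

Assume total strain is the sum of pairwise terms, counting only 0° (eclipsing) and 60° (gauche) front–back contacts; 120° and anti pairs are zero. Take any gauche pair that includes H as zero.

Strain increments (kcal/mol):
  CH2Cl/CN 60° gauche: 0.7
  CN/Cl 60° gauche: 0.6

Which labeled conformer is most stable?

A is staggered. Cl at 120° is gauche with CN at 180° (0.6); CH2Cl at 240° is gauche with CN at 180° (0.7). Total 1.3 kcal/mol.
B is staggered. CH2Cl at 240° is gauche with CN at 300° (0.7). Total 0.7 kcal/mol.
C is staggered. Cl at 120° is gauche with CN at 60° (0.6). Total 0.6 kcal/mol.
C has the lowest total (0.6 kcal/mol).

C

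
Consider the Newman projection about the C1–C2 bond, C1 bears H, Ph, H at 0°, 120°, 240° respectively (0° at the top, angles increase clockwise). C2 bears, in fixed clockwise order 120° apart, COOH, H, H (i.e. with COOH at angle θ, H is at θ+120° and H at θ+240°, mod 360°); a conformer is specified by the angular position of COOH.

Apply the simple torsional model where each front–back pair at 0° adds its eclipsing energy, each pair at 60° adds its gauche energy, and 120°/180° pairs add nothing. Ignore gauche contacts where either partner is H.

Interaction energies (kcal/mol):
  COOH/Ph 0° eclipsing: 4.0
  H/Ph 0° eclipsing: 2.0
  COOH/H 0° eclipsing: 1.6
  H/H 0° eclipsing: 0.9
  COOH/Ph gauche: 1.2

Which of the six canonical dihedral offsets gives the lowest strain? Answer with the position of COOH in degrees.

COOH at 0° is eclipsed. H at 0° is eclipsed with COOH at 0° (1.6); Ph at 120° is eclipsed with H at 120° (2.0); H at 240° is eclipsed with H at 240° (0.9). Total 4.5 kcal/mol.
COOH at 60° is staggered. Ph at 120° is gauche with COOH at 60° (1.2). Total 1.2 kcal/mol.
COOH at 120° is eclipsed. H at 0° is eclipsed with H at 0° (0.9); Ph at 120° is eclipsed with COOH at 120° (4.0); H at 240° is eclipsed with H at 240° (0.9). Total 5.8 kcal/mol.
COOH at 180° is staggered. Ph at 120° is gauche with COOH at 180° (1.2). Total 1.2 kcal/mol.
COOH at 240° is eclipsed. H at 0° is eclipsed with H at 0° (0.9); Ph at 120° is eclipsed with H at 120° (2.0); H at 240° is eclipsed with COOH at 240° (1.6). Total 4.5 kcal/mol.
COOH at 300° (staggered): no non-H gauche contacts → 0.0 kcal/mol.
The minimum (0.0 kcal/mol) occurs with COOH at 300°.

300°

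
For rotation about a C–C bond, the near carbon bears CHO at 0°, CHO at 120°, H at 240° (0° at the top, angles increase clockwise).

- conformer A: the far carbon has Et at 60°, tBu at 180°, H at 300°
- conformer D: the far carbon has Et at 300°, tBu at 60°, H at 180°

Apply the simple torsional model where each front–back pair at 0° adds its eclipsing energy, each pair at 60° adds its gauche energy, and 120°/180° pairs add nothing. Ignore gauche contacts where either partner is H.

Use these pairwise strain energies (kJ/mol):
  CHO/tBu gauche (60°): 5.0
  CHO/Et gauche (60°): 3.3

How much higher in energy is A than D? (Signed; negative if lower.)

-1.7 kJ/mol

A (staggered): CHO(0°)/Et(60°) gauche 3.3; CHO(120°)/Et(60°) gauche 3.3; CHO(120°)/tBu(180°) gauche 5.0 → 11.6 kJ/mol.
D (staggered): CHO(0°)/Et(300°) gauche 3.3; CHO(0°)/tBu(60°) gauche 5.0; CHO(120°)/tBu(60°) gauche 5.0 → 13.3 kJ/mol.
E(A) − E(D) = 11.6 − 13.3 = -1.7 kJ/mol.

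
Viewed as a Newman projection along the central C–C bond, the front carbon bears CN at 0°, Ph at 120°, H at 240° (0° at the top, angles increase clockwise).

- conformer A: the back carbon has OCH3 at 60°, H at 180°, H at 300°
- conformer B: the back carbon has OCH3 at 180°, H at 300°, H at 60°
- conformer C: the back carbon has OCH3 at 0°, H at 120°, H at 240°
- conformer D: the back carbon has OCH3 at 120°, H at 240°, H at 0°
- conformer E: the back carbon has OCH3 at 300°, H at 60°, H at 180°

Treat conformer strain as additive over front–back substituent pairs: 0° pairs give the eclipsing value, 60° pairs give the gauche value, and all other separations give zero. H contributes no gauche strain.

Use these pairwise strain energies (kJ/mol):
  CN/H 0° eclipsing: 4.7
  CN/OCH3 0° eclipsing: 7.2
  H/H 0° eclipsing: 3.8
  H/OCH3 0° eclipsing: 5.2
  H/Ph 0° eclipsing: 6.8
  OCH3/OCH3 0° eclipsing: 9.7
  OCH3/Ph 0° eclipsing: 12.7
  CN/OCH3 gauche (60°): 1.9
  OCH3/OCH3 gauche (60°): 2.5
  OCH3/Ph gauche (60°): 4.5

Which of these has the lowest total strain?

A (staggered): CN(0°)/OCH3(60°) gauche 1.9; Ph(120°)/OCH3(60°) gauche 4.5 → 6.4 kJ/mol.
B (staggered): Ph(120°)/OCH3(180°) gauche 4.5 → 4.5 kJ/mol.
C (eclipsed): CN(0°)/OCH3(0°) eclipsed 7.2; Ph(120°)/H(120°) eclipsed 6.8; H(240°)/H(240°) eclipsed 3.8 → 17.8 kJ/mol.
D (eclipsed): CN(0°)/H(0°) eclipsed 4.7; Ph(120°)/OCH3(120°) eclipsed 12.7; H(240°)/H(240°) eclipsed 3.8 → 21.2 kJ/mol.
E (staggered): CN(0°)/OCH3(300°) gauche 1.9 → 1.9 kJ/mol.
E has the lowest total (1.9 kJ/mol).

E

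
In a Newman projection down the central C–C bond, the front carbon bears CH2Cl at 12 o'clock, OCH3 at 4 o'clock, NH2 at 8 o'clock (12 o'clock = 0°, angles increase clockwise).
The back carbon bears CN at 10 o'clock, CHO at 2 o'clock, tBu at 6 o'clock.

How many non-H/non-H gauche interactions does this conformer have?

6

Non-H gauche pairs: CH2Cl(0°)/CN(300°); CH2Cl(0°)/CHO(60°); OCH3(120°)/CHO(60°); OCH3(120°)/tBu(180°); NH2(240°)/CN(300°); NH2(240°)/tBu(180°) — 6 interactions.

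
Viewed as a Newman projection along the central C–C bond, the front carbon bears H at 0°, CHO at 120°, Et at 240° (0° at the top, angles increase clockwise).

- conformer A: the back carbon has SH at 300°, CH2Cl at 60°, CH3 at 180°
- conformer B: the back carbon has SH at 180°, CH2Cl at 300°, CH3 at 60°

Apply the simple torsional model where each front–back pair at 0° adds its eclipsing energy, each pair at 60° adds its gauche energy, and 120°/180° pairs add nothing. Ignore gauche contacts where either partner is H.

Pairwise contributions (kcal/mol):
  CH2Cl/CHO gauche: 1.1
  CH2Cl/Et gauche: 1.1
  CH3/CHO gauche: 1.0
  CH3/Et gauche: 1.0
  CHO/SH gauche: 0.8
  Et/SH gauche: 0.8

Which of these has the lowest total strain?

A (staggered): CHO(120°)/CH2Cl(60°) gauche 1.1; CHO(120°)/CH3(180°) gauche 1.0; Et(240°)/SH(300°) gauche 0.8; Et(240°)/CH3(180°) gauche 1.0 → 3.9 kcal/mol.
B (staggered): CHO(120°)/SH(180°) gauche 0.8; CHO(120°)/CH3(60°) gauche 1.0; Et(240°)/SH(180°) gauche 0.8; Et(240°)/CH2Cl(300°) gauche 1.1 → 3.7 kcal/mol.
B has the lowest total (3.7 kcal/mol).

B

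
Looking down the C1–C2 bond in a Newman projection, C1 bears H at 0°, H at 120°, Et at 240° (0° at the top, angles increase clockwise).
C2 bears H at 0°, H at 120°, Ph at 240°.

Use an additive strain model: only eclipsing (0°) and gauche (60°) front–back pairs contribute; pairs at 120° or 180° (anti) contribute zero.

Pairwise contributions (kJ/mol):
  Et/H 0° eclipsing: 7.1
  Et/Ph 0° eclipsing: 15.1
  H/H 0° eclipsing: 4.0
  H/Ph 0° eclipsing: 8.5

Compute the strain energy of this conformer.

23.1 kJ/mol

This conformer (eclipsed): H–H eclipsed, H–H eclipsed, Et–Ph eclipsed; 4.0 + 4.0 + 15.1 = 23.1 kJ/mol.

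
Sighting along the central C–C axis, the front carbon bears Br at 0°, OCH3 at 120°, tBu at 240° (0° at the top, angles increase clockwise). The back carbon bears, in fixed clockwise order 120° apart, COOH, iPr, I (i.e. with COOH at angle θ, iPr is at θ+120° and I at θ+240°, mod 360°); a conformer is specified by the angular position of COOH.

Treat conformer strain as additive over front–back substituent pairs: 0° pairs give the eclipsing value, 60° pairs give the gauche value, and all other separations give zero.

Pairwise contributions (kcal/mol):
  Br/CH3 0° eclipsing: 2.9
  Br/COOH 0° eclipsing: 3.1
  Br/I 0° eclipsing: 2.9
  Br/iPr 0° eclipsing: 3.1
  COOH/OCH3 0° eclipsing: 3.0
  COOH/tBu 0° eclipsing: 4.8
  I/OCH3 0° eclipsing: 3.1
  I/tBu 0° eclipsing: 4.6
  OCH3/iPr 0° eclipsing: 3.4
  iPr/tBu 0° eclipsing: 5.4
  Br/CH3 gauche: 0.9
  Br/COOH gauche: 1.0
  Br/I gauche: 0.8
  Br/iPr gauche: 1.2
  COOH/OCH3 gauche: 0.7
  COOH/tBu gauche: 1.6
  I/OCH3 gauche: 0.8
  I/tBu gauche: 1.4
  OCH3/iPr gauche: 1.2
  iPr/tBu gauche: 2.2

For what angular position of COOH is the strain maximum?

120°

COOH at 0° (eclipsed): Br(0°)/COOH(0°) eclipsed 3.1; OCH3(120°)/iPr(120°) eclipsed 3.4; tBu(240°)/I(240°) eclipsed 4.6 → 11.1 kcal/mol.
COOH at 60° (staggered): Br(0°)/COOH(60°) gauche 1.0; Br(0°)/I(300°) gauche 0.8; OCH3(120°)/COOH(60°) gauche 0.7; OCH3(120°)/iPr(180°) gauche 1.2; tBu(240°)/iPr(180°) gauche 2.2; tBu(240°)/I(300°) gauche 1.4 → 7.3 kcal/mol.
COOH at 120° (eclipsed): Br(0°)/I(0°) eclipsed 2.9; OCH3(120°)/COOH(120°) eclipsed 3.0; tBu(240°)/iPr(240°) eclipsed 5.4 → 11.3 kcal/mol.
COOH at 180° (staggered): Br(0°)/iPr(300°) gauche 1.2; Br(0°)/I(60°) gauche 0.8; OCH3(120°)/COOH(180°) gauche 0.7; OCH3(120°)/I(60°) gauche 0.8; tBu(240°)/COOH(180°) gauche 1.6; tBu(240°)/iPr(300°) gauche 2.2 → 7.3 kcal/mol.
COOH at 240° (eclipsed): Br(0°)/iPr(0°) eclipsed 3.1; OCH3(120°)/I(120°) eclipsed 3.1; tBu(240°)/COOH(240°) eclipsed 4.8 → 11.0 kcal/mol.
COOH at 300° (staggered): Br(0°)/COOH(300°) gauche 1.0; Br(0°)/iPr(60°) gauche 1.2; OCH3(120°)/iPr(60°) gauche 1.2; OCH3(120°)/I(180°) gauche 0.8; tBu(240°)/COOH(300°) gauche 1.6; tBu(240°)/I(180°) gauche 1.4 → 7.2 kcal/mol.
The maximum (11.3 kcal/mol) occurs with COOH at 120°.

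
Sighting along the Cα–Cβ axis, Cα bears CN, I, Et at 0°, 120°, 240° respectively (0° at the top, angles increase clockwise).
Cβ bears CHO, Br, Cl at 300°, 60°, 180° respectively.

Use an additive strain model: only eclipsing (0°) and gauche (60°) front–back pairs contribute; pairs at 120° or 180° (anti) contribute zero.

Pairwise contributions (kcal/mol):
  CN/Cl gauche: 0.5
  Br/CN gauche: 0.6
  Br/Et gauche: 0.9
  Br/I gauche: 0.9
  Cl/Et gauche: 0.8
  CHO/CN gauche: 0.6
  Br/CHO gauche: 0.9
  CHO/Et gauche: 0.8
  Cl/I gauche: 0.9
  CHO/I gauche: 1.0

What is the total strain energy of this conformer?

4.6 kcal/mol

This conformer (staggered): CN–CHO gauche, CN–Br gauche, I–Br gauche, I–Cl gauche, Et–CHO gauche, Et–Cl gauche; 0.6 + 0.6 + 0.9 + 0.9 + 0.8 + 0.8 = 4.6 kcal/mol.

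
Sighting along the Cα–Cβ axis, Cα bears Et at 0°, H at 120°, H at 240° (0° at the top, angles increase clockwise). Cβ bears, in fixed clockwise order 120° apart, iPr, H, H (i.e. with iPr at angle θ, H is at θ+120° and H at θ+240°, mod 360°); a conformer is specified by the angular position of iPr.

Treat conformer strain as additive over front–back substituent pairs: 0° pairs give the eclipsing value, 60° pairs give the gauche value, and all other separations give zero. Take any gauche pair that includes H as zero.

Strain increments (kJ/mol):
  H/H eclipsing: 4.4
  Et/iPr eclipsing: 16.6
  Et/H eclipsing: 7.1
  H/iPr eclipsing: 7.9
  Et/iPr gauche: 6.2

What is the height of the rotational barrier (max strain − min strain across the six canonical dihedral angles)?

iPr at 0° (eclipsed): Et(0°)/iPr(0°) eclipsed 16.6; H(120°)/H(120°) eclipsed 4.4; H(240°)/H(240°) eclipsed 4.4 → 25.4 kJ/mol.
iPr at 60° (staggered): Et(0°)/iPr(60°) gauche 6.2 → 6.2 kJ/mol.
iPr at 120° (eclipsed): Et(0°)/H(0°) eclipsed 7.1; H(120°)/iPr(120°) eclipsed 7.9; H(240°)/H(240°) eclipsed 4.4 → 19.4 kJ/mol.
iPr at 180° (staggered): no non-H gauche contacts → 0.0 kJ/mol.
iPr at 240° (eclipsed): Et(0°)/H(0°) eclipsed 7.1; H(120°)/H(120°) eclipsed 4.4; H(240°)/iPr(240°) eclipsed 7.9 → 19.4 kJ/mol.
iPr at 300° (staggered): Et(0°)/iPr(300°) gauche 6.2 → 6.2 kJ/mol.
Max at 0° (25.4 kJ/mol), min at 180° (0.0 kJ/mol); barrier = 25.4 kJ/mol.

25.4 kJ/mol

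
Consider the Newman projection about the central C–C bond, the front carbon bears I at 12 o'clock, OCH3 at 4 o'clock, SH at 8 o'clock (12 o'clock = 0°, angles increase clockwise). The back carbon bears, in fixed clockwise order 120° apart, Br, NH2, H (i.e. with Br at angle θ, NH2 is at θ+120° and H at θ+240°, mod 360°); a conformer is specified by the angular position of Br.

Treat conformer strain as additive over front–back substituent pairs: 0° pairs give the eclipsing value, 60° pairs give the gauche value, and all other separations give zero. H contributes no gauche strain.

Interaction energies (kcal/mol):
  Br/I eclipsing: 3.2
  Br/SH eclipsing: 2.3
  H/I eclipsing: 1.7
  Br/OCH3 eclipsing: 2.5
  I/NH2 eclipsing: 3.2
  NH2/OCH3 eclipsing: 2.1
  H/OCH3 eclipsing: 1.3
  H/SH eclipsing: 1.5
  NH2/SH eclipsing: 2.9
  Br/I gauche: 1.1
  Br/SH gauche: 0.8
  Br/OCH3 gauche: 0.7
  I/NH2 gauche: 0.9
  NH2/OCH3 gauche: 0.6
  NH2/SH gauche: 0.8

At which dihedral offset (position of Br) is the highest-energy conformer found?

120°

Br at 0° (eclipsed): I–Br eclipsed, OCH3–NH2 eclipsed, SH–H eclipsed; 3.2 + 2.1 + 1.5 = 6.8 kcal/mol.
Br at 60° (staggered): I–Br gauche, OCH3–Br gauche, OCH3–NH2 gauche, SH–NH2 gauche; 1.1 + 0.7 + 0.6 + 0.8 = 3.2 kcal/mol.
Br at 120° (eclipsed): I–H eclipsed, OCH3–Br eclipsed, SH–NH2 eclipsed; 1.7 + 2.5 + 2.9 = 7.1 kcal/mol.
Br at 180° (staggered): I–NH2 gauche, OCH3–Br gauche, SH–Br gauche, SH–NH2 gauche; 0.9 + 0.7 + 0.8 + 0.8 = 3.2 kcal/mol.
Br at 240° (eclipsed): I–NH2 eclipsed, OCH3–H eclipsed, SH–Br eclipsed; 3.2 + 1.3 + 2.3 = 6.8 kcal/mol.
Br at 300° (staggered): I–Br gauche, I–NH2 gauche, OCH3–NH2 gauche, SH–Br gauche; 1.1 + 0.9 + 0.6 + 0.8 = 3.4 kcal/mol.
The maximum (7.1 kcal/mol) occurs with Br at 120°.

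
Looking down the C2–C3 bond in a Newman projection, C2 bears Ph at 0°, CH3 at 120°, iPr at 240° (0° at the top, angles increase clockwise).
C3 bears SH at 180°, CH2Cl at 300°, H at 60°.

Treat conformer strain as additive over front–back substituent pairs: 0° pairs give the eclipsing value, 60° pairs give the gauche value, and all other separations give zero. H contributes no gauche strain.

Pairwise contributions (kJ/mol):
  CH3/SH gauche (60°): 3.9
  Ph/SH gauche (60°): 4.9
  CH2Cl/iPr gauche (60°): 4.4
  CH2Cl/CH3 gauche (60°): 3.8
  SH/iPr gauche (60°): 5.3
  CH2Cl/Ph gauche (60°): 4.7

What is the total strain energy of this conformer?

18.3 kJ/mol

This conformer (staggered): Ph(0°)/CH2Cl(300°) gauche 4.7; CH3(120°)/SH(180°) gauche 3.9; iPr(240°)/SH(180°) gauche 5.3; iPr(240°)/CH2Cl(300°) gauche 4.4 → 18.3 kJ/mol.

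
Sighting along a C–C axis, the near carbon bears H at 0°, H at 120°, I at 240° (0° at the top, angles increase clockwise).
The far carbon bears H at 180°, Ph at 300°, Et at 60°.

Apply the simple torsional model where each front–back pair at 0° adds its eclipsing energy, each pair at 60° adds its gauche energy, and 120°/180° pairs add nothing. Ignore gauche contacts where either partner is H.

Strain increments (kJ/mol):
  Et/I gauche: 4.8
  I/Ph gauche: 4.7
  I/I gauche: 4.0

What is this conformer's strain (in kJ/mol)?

This conformer (staggered): I(240°)/Ph(300°) gauche 4.7 → 4.7 kJ/mol.

4.7 kJ/mol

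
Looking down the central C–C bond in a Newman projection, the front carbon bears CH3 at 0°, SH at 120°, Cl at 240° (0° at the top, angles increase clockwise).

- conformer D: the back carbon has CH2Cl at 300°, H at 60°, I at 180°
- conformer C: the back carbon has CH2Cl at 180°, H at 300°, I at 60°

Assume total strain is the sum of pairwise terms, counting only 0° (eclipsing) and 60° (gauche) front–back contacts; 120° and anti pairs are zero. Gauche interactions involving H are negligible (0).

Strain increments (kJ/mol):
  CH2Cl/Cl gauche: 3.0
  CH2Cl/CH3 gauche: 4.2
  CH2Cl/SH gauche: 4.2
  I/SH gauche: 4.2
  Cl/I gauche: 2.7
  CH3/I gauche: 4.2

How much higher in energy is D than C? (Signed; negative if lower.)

D is staggered. CH3 at 0° is gauche with CH2Cl at 300° (4.2); SH at 120° is gauche with I at 180° (4.2); Cl at 240° is gauche with CH2Cl at 300° (3.0); Cl at 240° is gauche with I at 180° (2.7). Total 14.1 kJ/mol.
C is staggered. CH3 at 0° is gauche with I at 60° (4.2); SH at 120° is gauche with CH2Cl at 180° (4.2); SH at 120° is gauche with I at 60° (4.2); Cl at 240° is gauche with CH2Cl at 180° (3.0). Total 15.6 kJ/mol.
E(D) − E(C) = 14.1 − 15.6 = -1.5 kJ/mol.

-1.5 kJ/mol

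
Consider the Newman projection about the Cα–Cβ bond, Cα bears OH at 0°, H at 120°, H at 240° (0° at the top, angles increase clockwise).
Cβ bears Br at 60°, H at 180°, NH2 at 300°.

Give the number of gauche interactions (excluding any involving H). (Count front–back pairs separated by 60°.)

Non-H gauche pairs: OH(0°)/Br(60°); OH(0°)/NH2(300°) — 2 interactions.

2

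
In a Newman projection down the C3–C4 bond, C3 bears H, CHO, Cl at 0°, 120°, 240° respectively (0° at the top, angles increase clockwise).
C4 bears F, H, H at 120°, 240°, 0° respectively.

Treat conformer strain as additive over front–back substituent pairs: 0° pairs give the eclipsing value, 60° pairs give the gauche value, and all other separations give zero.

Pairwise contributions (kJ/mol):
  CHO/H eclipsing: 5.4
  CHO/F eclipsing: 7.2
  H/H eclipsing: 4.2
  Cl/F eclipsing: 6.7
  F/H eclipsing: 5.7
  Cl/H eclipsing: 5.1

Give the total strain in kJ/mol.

16.5 kJ/mol

This conformer (eclipsed): H(0°)/H(0°) eclipsed 4.2; CHO(120°)/F(120°) eclipsed 7.2; Cl(240°)/H(240°) eclipsed 5.1 → 16.5 kJ/mol.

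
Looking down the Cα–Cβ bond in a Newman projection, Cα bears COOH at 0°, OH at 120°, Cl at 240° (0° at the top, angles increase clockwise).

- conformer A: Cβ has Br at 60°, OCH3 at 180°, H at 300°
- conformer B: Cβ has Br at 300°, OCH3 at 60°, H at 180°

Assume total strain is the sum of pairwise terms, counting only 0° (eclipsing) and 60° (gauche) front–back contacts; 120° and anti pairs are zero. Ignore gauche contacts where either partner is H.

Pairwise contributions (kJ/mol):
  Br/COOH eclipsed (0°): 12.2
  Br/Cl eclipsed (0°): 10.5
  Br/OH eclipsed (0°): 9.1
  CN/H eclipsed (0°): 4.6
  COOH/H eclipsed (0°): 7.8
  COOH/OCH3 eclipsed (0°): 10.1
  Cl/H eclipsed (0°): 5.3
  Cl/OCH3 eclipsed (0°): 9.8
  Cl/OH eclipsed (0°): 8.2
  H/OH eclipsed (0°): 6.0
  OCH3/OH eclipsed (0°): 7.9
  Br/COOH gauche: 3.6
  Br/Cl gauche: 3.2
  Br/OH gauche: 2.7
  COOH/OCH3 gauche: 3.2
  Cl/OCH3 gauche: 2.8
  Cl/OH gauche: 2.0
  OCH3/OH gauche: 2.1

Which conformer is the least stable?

A is staggered. COOH at 0° is gauche with Br at 60° (3.6); OH at 120° is gauche with Br at 60° (2.7); OH at 120° is gauche with OCH3 at 180° (2.1); Cl at 240° is gauche with OCH3 at 180° (2.8). Total 11.2 kJ/mol.
B is staggered. COOH at 0° is gauche with Br at 300° (3.6); COOH at 0° is gauche with OCH3 at 60° (3.2); OH at 120° is gauche with OCH3 at 60° (2.1); Cl at 240° is gauche with Br at 300° (3.2). Total 12.1 kJ/mol.
B has the highest total (12.1 kJ/mol).

B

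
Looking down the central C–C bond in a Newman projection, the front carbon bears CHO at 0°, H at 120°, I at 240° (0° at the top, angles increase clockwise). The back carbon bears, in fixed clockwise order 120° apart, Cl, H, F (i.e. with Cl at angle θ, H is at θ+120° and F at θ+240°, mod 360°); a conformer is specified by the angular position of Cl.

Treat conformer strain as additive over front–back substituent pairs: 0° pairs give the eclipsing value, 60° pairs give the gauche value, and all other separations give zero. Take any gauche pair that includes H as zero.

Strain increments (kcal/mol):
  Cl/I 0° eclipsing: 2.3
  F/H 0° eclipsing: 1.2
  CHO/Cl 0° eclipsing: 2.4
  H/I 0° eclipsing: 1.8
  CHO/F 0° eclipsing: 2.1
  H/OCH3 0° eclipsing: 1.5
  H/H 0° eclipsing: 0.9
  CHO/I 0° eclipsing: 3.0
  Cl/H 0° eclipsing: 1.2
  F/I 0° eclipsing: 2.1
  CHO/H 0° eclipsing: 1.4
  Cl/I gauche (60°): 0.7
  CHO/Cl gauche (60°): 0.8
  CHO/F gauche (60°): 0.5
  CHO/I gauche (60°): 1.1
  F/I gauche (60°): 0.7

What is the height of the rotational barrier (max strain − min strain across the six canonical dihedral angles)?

4.2 kcal/mol

Cl at 0° (eclipsed): CHO(0°)/Cl(0°) eclipsed 2.4; H(120°)/H(120°) eclipsed 0.9; I(240°)/F(240°) eclipsed 2.1 → 5.4 kcal/mol.
Cl at 60° (staggered): CHO(0°)/Cl(60°) gauche 0.8; CHO(0°)/F(300°) gauche 0.5; I(240°)/F(300°) gauche 0.7 → 2.0 kcal/mol.
Cl at 120° (eclipsed): CHO(0°)/F(0°) eclipsed 2.1; H(120°)/Cl(120°) eclipsed 1.2; I(240°)/H(240°) eclipsed 1.8 → 5.1 kcal/mol.
Cl at 180° (staggered): CHO(0°)/F(60°) gauche 0.5; I(240°)/Cl(180°) gauche 0.7 → 1.2 kcal/mol.
Cl at 240° (eclipsed): CHO(0°)/H(0°) eclipsed 1.4; H(120°)/F(120°) eclipsed 1.2; I(240°)/Cl(240°) eclipsed 2.3 → 4.9 kcal/mol.
Cl at 300° (staggered): CHO(0°)/Cl(300°) gauche 0.8; I(240°)/Cl(300°) gauche 0.7; I(240°)/F(180°) gauche 0.7 → 2.2 kcal/mol.
Max at 0° (5.4 kcal/mol), min at 180° (1.2 kcal/mol); barrier = 4.2 kcal/mol.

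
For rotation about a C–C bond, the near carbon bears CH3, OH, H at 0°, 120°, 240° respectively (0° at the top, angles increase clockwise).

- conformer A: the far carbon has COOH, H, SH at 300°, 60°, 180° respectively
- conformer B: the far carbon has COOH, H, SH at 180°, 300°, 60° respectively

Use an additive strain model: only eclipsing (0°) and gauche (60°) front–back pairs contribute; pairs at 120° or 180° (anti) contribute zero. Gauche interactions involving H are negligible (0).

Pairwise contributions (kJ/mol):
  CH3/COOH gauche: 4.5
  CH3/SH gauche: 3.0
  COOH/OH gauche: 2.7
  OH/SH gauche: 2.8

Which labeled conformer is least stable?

A (staggered): CH3(0°)/COOH(300°) gauche 4.5; OH(120°)/SH(180°) gauche 2.8 → 7.3 kJ/mol.
B (staggered): CH3(0°)/SH(60°) gauche 3.0; OH(120°)/COOH(180°) gauche 2.7; OH(120°)/SH(60°) gauche 2.8 → 8.5 kJ/mol.
B has the highest total (8.5 kJ/mol).

B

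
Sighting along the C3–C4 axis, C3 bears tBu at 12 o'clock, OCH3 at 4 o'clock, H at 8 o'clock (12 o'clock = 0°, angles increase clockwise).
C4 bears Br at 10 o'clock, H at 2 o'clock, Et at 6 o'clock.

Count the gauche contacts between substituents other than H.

Non-H gauche pairs: tBu(0°)/Br(300°); OCH3(120°)/Et(180°) — 2 interactions.

2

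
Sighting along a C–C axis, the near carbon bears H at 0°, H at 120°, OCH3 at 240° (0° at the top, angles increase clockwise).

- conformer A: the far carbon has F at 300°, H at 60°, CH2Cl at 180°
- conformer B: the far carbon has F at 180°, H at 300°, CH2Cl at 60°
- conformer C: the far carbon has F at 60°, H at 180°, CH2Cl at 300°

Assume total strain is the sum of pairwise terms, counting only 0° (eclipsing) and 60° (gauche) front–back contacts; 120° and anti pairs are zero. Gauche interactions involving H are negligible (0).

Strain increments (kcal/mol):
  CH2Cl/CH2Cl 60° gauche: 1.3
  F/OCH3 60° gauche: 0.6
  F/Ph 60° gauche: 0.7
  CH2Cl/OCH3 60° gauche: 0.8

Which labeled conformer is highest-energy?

A (staggered): OCH3–F gauche, OCH3–CH2Cl gauche; 0.6 + 0.8 = 1.4 kcal/mol.
B (staggered): OCH3–F gauche; 0.6 = 0.6 kcal/mol.
C (staggered): OCH3–CH2Cl gauche; 0.8 = 0.8 kcal/mol.
A has the highest total (1.4 kcal/mol).

A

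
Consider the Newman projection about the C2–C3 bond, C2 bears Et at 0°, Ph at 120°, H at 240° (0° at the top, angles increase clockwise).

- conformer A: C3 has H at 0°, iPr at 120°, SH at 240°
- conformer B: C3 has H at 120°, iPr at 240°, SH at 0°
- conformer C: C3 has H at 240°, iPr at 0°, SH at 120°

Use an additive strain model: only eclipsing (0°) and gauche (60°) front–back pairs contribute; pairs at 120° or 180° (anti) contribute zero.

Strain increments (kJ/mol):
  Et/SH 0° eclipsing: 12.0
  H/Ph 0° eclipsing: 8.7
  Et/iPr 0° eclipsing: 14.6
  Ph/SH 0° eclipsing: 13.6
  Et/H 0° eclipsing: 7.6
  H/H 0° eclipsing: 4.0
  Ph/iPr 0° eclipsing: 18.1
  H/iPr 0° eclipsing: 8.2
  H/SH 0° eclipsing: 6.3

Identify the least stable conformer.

A (eclipsed): Et(0°)/H(0°) eclipsed 7.6; Ph(120°)/iPr(120°) eclipsed 18.1; H(240°)/SH(240°) eclipsed 6.3 → 32.0 kJ/mol.
B (eclipsed): Et(0°)/SH(0°) eclipsed 12.0; Ph(120°)/H(120°) eclipsed 8.7; H(240°)/iPr(240°) eclipsed 8.2 → 28.9 kJ/mol.
C (eclipsed): Et(0°)/iPr(0°) eclipsed 14.6; Ph(120°)/SH(120°) eclipsed 13.6; H(240°)/H(240°) eclipsed 4.0 → 32.2 kJ/mol.
C has the highest total (32.2 kJ/mol).

C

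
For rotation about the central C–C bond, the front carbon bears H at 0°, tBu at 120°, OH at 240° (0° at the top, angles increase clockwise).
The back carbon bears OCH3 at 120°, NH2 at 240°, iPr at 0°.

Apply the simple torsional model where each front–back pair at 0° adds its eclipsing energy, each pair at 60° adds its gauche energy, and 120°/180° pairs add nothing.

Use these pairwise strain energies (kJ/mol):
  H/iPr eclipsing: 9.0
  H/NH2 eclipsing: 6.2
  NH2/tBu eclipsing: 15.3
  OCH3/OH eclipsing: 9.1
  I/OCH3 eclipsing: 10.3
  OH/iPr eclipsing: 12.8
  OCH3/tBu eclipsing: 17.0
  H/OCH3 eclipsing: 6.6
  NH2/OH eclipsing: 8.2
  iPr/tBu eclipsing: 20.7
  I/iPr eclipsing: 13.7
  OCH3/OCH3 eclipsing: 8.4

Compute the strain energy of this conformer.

34.2 kJ/mol

This conformer (eclipsed): H–iPr eclipsed, tBu–OCH3 eclipsed, OH–NH2 eclipsed; 9.0 + 17.0 + 8.2 = 34.2 kJ/mol.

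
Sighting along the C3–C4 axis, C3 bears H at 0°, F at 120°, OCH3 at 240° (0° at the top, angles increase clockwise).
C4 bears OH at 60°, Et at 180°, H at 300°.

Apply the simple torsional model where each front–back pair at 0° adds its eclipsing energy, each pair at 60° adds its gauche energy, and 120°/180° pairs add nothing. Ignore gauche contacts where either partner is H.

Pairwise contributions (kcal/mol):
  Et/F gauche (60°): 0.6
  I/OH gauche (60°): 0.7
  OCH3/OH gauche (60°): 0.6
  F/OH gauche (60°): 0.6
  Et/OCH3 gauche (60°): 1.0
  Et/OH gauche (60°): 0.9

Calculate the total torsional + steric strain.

This conformer is staggered. F at 120° is gauche with OH at 60° (0.6); F at 120° is gauche with Et at 180° (0.6); OCH3 at 240° is gauche with Et at 180° (1.0). Total 2.2 kcal/mol.

2.2 kcal/mol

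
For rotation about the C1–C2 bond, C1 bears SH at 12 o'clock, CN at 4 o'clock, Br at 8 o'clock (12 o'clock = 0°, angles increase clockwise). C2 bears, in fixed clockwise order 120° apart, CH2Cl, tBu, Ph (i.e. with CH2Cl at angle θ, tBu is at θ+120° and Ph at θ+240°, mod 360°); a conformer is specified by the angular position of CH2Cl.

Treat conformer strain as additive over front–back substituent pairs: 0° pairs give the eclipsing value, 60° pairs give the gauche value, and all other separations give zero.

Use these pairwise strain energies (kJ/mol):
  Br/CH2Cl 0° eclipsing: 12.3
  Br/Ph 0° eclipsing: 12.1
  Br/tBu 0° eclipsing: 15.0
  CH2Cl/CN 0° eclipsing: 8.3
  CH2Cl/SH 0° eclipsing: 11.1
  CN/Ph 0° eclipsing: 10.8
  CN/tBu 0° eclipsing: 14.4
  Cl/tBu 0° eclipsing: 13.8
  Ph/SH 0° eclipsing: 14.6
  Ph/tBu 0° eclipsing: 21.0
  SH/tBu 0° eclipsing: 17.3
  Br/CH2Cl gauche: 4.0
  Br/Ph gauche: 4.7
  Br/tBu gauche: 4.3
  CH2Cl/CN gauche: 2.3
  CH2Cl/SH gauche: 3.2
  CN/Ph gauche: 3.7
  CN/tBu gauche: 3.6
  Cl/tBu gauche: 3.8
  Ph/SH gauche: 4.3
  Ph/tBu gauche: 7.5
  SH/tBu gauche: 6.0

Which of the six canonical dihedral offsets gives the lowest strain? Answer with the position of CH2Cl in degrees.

CH2Cl at 0° (eclipsed): SH(0°)/CH2Cl(0°) eclipsed 11.1; CN(120°)/tBu(120°) eclipsed 14.4; Br(240°)/Ph(240°) eclipsed 12.1 → 37.6 kJ/mol.
CH2Cl at 60° (staggered): SH(0°)/CH2Cl(60°) gauche 3.2; SH(0°)/Ph(300°) gauche 4.3; CN(120°)/CH2Cl(60°) gauche 2.3; CN(120°)/tBu(180°) gauche 3.6; Br(240°)/tBu(180°) gauche 4.3; Br(240°)/Ph(300°) gauche 4.7 → 22.4 kJ/mol.
CH2Cl at 120° (eclipsed): SH(0°)/Ph(0°) eclipsed 14.6; CN(120°)/CH2Cl(120°) eclipsed 8.3; Br(240°)/tBu(240°) eclipsed 15.0 → 37.9 kJ/mol.
CH2Cl at 180° (staggered): SH(0°)/tBu(300°) gauche 6.0; SH(0°)/Ph(60°) gauche 4.3; CN(120°)/CH2Cl(180°) gauche 2.3; CN(120°)/Ph(60°) gauche 3.7; Br(240°)/CH2Cl(180°) gauche 4.0; Br(240°)/tBu(300°) gauche 4.3 → 24.6 kJ/mol.
CH2Cl at 240° (eclipsed): SH(0°)/tBu(0°) eclipsed 17.3; CN(120°)/Ph(120°) eclipsed 10.8; Br(240°)/CH2Cl(240°) eclipsed 12.3 → 40.4 kJ/mol.
CH2Cl at 300° (staggered): SH(0°)/CH2Cl(300°) gauche 3.2; SH(0°)/tBu(60°) gauche 6.0; CN(120°)/tBu(60°) gauche 3.6; CN(120°)/Ph(180°) gauche 3.7; Br(240°)/CH2Cl(300°) gauche 4.0; Br(240°)/Ph(180°) gauche 4.7 → 25.2 kJ/mol.
The minimum (22.4 kJ/mol) occurs with CH2Cl at 60°.

60°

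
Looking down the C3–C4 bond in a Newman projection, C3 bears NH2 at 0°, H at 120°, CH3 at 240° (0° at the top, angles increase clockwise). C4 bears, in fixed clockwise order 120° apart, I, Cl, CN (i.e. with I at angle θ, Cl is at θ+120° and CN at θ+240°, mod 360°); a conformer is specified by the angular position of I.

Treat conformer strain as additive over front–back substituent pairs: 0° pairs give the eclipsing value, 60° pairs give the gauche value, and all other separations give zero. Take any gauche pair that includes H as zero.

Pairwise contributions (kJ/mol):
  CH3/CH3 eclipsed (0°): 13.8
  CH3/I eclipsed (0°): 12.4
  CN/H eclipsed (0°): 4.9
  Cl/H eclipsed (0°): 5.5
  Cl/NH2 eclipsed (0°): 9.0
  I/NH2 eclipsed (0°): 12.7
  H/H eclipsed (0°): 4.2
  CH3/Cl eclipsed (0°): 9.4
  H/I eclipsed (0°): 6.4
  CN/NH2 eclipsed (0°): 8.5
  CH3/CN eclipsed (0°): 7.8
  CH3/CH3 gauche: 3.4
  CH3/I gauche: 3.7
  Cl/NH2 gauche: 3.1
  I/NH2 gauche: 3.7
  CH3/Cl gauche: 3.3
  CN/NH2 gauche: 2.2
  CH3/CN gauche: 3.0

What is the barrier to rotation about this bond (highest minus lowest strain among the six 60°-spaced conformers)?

I at 0° (eclipsed): NH2(0°)/I(0°) eclipsed 12.7; H(120°)/Cl(120°) eclipsed 5.5; CH3(240°)/CN(240°) eclipsed 7.8 → 26.0 kJ/mol.
I at 60° (staggered): NH2(0°)/I(60°) gauche 3.7; NH2(0°)/CN(300°) gauche 2.2; CH3(240°)/Cl(180°) gauche 3.3; CH3(240°)/CN(300°) gauche 3.0 → 12.2 kJ/mol.
I at 120° (eclipsed): NH2(0°)/CN(0°) eclipsed 8.5; H(120°)/I(120°) eclipsed 6.4; CH3(240°)/Cl(240°) eclipsed 9.4 → 24.3 kJ/mol.
I at 180° (staggered): NH2(0°)/Cl(300°) gauche 3.1; NH2(0°)/CN(60°) gauche 2.2; CH3(240°)/I(180°) gauche 3.7; CH3(240°)/Cl(300°) gauche 3.3 → 12.3 kJ/mol.
I at 240° (eclipsed): NH2(0°)/Cl(0°) eclipsed 9.0; H(120°)/CN(120°) eclipsed 4.9; CH3(240°)/I(240°) eclipsed 12.4 → 26.3 kJ/mol.
I at 300° (staggered): NH2(0°)/I(300°) gauche 3.7; NH2(0°)/Cl(60°) gauche 3.1; CH3(240°)/I(300°) gauche 3.7; CH3(240°)/CN(180°) gauche 3.0 → 13.5 kJ/mol.
Max at 240° (26.3 kJ/mol), min at 60° (12.2 kJ/mol); barrier = 14.1 kJ/mol.

14.1 kJ/mol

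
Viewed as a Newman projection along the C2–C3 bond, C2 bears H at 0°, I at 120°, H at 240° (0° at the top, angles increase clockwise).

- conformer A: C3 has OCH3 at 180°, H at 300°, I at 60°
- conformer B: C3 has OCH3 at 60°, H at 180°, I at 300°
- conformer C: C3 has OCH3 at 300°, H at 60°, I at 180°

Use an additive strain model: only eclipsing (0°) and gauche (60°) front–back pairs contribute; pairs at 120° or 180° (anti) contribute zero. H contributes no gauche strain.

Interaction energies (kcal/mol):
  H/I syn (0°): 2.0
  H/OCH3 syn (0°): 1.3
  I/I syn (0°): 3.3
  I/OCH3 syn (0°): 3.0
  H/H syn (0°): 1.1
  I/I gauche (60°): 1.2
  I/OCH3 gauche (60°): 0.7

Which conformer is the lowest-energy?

A (staggered): I–OCH3 gauche, I–I gauche; 0.7 + 1.2 = 1.9 kcal/mol.
B (staggered): I–OCH3 gauche; 0.7 = 0.7 kcal/mol.
C (staggered): I–I gauche; 1.2 = 1.2 kcal/mol.
B has the lowest total (0.7 kcal/mol).

B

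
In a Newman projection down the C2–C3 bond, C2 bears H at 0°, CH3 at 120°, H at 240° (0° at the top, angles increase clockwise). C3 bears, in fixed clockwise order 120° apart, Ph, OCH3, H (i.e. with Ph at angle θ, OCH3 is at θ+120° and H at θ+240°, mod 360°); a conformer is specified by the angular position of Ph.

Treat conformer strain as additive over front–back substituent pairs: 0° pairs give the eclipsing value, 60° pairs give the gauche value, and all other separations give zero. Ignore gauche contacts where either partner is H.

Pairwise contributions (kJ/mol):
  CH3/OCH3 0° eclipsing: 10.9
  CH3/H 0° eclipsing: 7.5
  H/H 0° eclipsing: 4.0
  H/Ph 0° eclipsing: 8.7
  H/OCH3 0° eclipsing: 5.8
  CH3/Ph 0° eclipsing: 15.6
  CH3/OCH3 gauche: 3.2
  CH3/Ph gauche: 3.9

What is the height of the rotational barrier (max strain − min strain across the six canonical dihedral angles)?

22.2 kJ/mol

Ph at 0° (eclipsed): H(0°)/Ph(0°) eclipsed 8.7; CH3(120°)/OCH3(120°) eclipsed 10.9; H(240°)/H(240°) eclipsed 4.0 → 23.6 kJ/mol.
Ph at 60° (staggered): CH3(120°)/Ph(60°) gauche 3.9; CH3(120°)/OCH3(180°) gauche 3.2 → 7.1 kJ/mol.
Ph at 120° (eclipsed): H(0°)/H(0°) eclipsed 4.0; CH3(120°)/Ph(120°) eclipsed 15.6; H(240°)/OCH3(240°) eclipsed 5.8 → 25.4 kJ/mol.
Ph at 180° (staggered): CH3(120°)/Ph(180°) gauche 3.9 → 3.9 kJ/mol.
Ph at 240° (eclipsed): H(0°)/OCH3(0°) eclipsed 5.8; CH3(120°)/H(120°) eclipsed 7.5; H(240°)/Ph(240°) eclipsed 8.7 → 22.0 kJ/mol.
Ph at 300° (staggered): CH3(120°)/OCH3(60°) gauche 3.2 → 3.2 kJ/mol.
Max at 120° (25.4 kJ/mol), min at 300° (3.2 kJ/mol); barrier = 22.2 kJ/mol.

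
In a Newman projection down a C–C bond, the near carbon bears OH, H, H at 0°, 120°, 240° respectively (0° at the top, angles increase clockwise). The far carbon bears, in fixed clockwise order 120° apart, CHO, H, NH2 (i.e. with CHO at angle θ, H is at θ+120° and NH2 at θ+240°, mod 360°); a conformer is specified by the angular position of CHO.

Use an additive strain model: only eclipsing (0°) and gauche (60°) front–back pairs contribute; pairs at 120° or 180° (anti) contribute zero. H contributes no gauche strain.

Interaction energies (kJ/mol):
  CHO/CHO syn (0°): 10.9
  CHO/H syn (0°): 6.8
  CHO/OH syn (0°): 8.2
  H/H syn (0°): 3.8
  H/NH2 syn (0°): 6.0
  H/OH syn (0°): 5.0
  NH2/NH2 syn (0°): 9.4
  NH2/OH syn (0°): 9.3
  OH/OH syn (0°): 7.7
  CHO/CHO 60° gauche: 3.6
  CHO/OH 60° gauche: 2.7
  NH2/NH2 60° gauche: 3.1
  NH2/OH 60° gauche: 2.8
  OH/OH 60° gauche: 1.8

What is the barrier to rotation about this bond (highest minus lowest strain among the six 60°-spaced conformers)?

17.2 kJ/mol

CHO at 0° is eclipsed. OH at 0° is eclipsed with CHO at 0° (8.2); H at 120° is eclipsed with H at 120° (3.8); H at 240° is eclipsed with NH2 at 240° (6.0). Total 18.0 kJ/mol.
CHO at 60° is staggered. OH at 0° is gauche with CHO at 60° (2.7); OH at 0° is gauche with NH2 at 300° (2.8). Total 5.5 kJ/mol.
CHO at 120° is eclipsed. OH at 0° is eclipsed with NH2 at 0° (9.3); H at 120° is eclipsed with CHO at 120° (6.8); H at 240° is eclipsed with H at 240° (3.8). Total 19.9 kJ/mol.
CHO at 180° is staggered. OH at 0° is gauche with NH2 at 60° (2.8). Total 2.8 kJ/mol.
CHO at 240° is eclipsed. OH at 0° is eclipsed with H at 0° (5.0); H at 120° is eclipsed with NH2 at 120° (6.0); H at 240° is eclipsed with CHO at 240° (6.8). Total 17.8 kJ/mol.
CHO at 300° is staggered. OH at 0° is gauche with CHO at 300° (2.7). Total 2.7 kJ/mol.
Max at 120° (19.9 kJ/mol), min at 300° (2.7 kJ/mol); barrier = 17.2 kJ/mol.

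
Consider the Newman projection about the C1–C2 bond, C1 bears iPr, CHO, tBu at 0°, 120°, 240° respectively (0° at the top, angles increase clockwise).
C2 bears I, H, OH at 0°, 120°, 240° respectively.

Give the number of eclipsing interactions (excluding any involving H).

2

Non-H eclipsing pairs: iPr(0°)/I(0°); tBu(240°)/OH(240°) — 2 interactions.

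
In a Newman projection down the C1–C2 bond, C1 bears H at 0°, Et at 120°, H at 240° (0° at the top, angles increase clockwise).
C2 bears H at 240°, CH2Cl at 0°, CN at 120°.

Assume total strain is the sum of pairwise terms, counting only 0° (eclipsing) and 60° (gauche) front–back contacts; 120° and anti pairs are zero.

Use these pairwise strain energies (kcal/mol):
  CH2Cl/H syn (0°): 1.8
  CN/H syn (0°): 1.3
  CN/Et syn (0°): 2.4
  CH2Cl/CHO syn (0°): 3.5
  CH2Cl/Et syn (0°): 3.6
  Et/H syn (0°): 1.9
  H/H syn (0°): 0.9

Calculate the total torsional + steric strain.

This conformer (eclipsed): H–CH2Cl eclipsed, Et–CN eclipsed, H–H eclipsed; 1.8 + 2.4 + 0.9 = 5.1 kcal/mol.

5.1 kcal/mol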